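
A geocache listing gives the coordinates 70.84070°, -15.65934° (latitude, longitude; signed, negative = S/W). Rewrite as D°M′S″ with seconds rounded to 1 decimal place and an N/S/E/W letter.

70°50′26.5″ N, 15°39′33.6″ W

φ: 0.840700 × 60 = 50.44200′ → 50′, remainder × 60 = 26.520″
Longitude is negative → W; |value| = 15.659340
Lon: 0.659340 × 60 = 39.56040′ → 39′, remainder × 60 = 33.624″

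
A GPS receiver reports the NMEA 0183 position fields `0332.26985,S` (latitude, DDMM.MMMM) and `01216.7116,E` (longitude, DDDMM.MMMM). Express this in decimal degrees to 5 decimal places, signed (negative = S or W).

-3.53783, 12.27853

Latitude: split at 2 digits → 03° and 32.26985′; 3 + 32.26985/60 = 3.537831
S ⇒ negate
Lon: degrees = first 3 digits = 12, minutes = 16.7116; 12 + 16.7116/60 = 12.278527
E ⇒ keep positive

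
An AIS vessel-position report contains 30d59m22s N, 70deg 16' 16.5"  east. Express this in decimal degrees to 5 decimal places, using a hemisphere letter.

Latitude: 30 + 59/60 + 22/3600 = 30.989444
Lon: 16′ + 16.5″ = 16.27500′; 70 + 16.27500/60 = 70.271250

30.98944° N, 70.27125° E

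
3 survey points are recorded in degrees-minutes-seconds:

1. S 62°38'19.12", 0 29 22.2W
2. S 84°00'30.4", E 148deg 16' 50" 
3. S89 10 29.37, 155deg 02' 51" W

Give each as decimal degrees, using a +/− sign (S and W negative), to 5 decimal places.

1. -62.63864, -0.48950
2. -84.00844, 148.28056
3. -89.17483, -155.04750

Point 1:
  φ: 62 + 38/60 + 19.12/3600 = 62.638644
  S ⇒ negate
  Lon: 0 + 29/60 + 22.2/3600 = 0.489500
  W ⇒ negate
Point 2:
  Lat: 84° + 0/60 + 30.4/3600 = 84 + 0.000000 + 0.008444 = 84.008444
  S ⇒ negate
  Lon: 16′ + 50″ = 16.83333′; 148 + 16.83333/60 = 148.280556
  E ⇒ keep positive
Point 3:
  φ: 89 + 10/60 + 29.37/3600 = 89.174825
  hemisphere S, so the sign is −
  Lon: 155 + 2/60 + 51/3600 = 155.047500
  hemisphere W, so the sign is −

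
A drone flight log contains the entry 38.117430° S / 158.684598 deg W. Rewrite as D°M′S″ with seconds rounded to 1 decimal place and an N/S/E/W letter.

38°07′2.7″ S, 158°41′4.6″ W

Latitude: whole degrees 38; 7.04580′ → 7′ and 2.748″
λ: whole degrees 158; 41.07588′ → 41′ and 4.553″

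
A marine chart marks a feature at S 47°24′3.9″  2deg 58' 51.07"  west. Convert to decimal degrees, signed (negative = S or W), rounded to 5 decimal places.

-47.40108, -2.98085

Latitude: 47° + 24/60 + 3.9/3600 = 47 + 0.400000 + 0.001083 = 47.401083
S ⇒ negate
Lon: 2 + 58/60 + 51.07/3600 = 2.980853
hemisphere W, so the sign is −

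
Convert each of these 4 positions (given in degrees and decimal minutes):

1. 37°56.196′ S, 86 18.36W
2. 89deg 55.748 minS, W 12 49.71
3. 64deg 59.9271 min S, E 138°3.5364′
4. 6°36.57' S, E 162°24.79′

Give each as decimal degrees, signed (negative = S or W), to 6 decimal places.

1. -37.936600, -86.306000
2. -89.929133, -12.828500
3. -64.998785, 138.058940
4. -6.609500, 162.413167

Point 1:
  φ: 37 + 56.196/60 = 37.9366000
  hemisphere S, so the sign is −
  Longitude: 86 + 18.36/60 = 86.3060000
  W ⇒ negate
Point 2:
  Lat: 55.748′ = 0.929133°; total 89.9291333
  S → negative
  Lon: 49.71′ = 0.828500°; total 12.8285000
  W → negative
Point 3:
  Latitude: 59.9271′ = 0.998785°; total 64.9987850
  S → negative
  Lon: 138 + 3.5364/60 = 138.0589400
  E ⇒ keep positive
Point 4:
  φ: 36.57′ = 0.609500°; total 6.6095000
  hemisphere S, so the sign is −
  λ: 24.79′ = 0.413167°; total 162.4131667
  E → positive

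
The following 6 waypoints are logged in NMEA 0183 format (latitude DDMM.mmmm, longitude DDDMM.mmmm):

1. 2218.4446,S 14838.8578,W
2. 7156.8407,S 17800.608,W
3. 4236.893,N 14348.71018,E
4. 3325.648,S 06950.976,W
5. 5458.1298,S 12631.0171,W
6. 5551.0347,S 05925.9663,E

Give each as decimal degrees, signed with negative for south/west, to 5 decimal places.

1. -22.30741, -148.64763
2. -71.94735, -178.01013
3. 42.61488, 143.81184
4. -33.42747, -69.84960
5. -54.96883, -126.51695
6. -55.85058, 59.43277

Point 1:
  Lat: split at 2 digits → 22° and 18.4446′; 22 + 18.4446/60 = 22.307410
  S → negative
  Lon: degrees = first 3 digits = 148, minutes = 38.8578; 148 + 38.8578/60 = 148.647630
  W → negative
Point 2:
  φ: split at 2 digits → 71° and 56.8407′; 71 + 56.8407/60 = 71.947345
  hemisphere S, so the sign is −
  Longitude: degrees = first 3 digits = 178, minutes = 0.608; 178 + 0.608/60 = 178.010133
  W ⇒ negate
Point 3:
  Lat: split at 2 digits → 42° and 36.893′; 42 + 36.893/60 = 42.614883
  N ⇒ keep positive
  Longitude: degrees = first 3 digits = 143, minutes = 48.71018; 143 + 48.71018/60 = 143.811836
  E → positive
Point 4:
  φ: degrees = first 2 digits = 33, minutes = 25.648; 33 + 25.648/60 = 33.427467
  S → negative
  Longitude: split at 3 digits → 069° and 50.976′; 69 + 50.976/60 = 69.849600
  hemisphere W, so the sign is −
Point 5:
  Lat: split at 2 digits → 54° and 58.1298′; 54 + 58.1298/60 = 54.968830
  hemisphere S, so the sign is −
  λ: degrees = first 3 digits = 126, minutes = 31.0171; 126 + 31.0171/60 = 126.516952
  W ⇒ negate
Point 6:
  φ: split at 2 digits → 55° and 51.0347′; 55 + 51.0347/60 = 55.850578
  hemisphere S, so the sign is −
  Longitude: degrees = first 3 digits = 59, minutes = 25.9663; 59 + 25.9663/60 = 59.432772
  E ⇒ keep positive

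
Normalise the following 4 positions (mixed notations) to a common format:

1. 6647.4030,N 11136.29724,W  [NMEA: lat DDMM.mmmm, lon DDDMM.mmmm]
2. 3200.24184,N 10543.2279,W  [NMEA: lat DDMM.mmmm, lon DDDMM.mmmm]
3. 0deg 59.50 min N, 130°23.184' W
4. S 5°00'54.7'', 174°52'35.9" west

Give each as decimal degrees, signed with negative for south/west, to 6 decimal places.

1. 66.790050, -111.604954
2. 32.004031, -105.720465
3. 0.991667, -130.386400
4. -5.015194, -174.876639

Point 1:
  φ: split at 2 digits → 66° and 47.403′; 66 + 47.403/60 = 66.7900500
  N ⇒ keep positive
  Lon: degrees = first 3 digits = 111, minutes = 36.29724; 111 + 36.29724/60 = 111.6049540
  W ⇒ negate
Point 2:
  φ: split at 2 digits → 32° and 0.24184′; 32 + 0.24184/60 = 32.0040307
  N → positive
  λ: split at 3 digits → 105° and 43.2279′; 105 + 43.2279/60 = 105.7204650
  W ⇒ negate
Point 3:
  φ: 59.5′ = 0.991667°; total 0.9916667
  N ⇒ keep positive
  Lon: 23.184′ = 0.386400°; total 130.3864000
  hemisphere W, so the sign is −
Point 4:
  Lat: 0′ + 54.7″ = 0.91167′; 5 + 0.91167/60 = 5.0151944
  S → negative
  λ: 174 + 52/60 + 35.9/3600 = 174.8766389
  W → negative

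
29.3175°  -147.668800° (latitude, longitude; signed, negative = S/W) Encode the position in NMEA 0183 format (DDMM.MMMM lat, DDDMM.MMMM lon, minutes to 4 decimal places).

Lat: 29° + 0.317500 × 60 = 29° 19.050000′
Longitude is negative → W; |value| = 147.668800
λ: minutes = (147.668800 − 147) × 60 = 40.128000

2919.0500,N / 14740.1280,W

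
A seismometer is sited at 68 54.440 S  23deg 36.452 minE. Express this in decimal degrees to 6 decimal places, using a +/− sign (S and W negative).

Lat: 68 + 54.44/60 = 68.9073333
S ⇒ negate
Longitude: 36.452′ = 0.607533°; total 23.6075333
E → positive

-68.907333, 23.607533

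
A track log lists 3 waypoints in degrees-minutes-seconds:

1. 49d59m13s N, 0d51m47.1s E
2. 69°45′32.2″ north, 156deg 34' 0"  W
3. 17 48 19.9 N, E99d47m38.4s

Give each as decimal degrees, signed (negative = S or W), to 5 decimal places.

1. 49.98694, 0.86308
2. 69.75894, -156.56667
3. 17.80553, 99.79400

Point 1:
  Lat: 49° + 59/60 + 13/3600 = 49 + 0.983333 + 0.003611 = 49.986944
  N ⇒ keep positive
  λ: 0° + 51/60 + 47.1/3600 = 0 + 0.850000 + 0.013083 = 0.863083
  E ⇒ keep positive
Point 2:
  Lat: 69 + 45/60 + 32.2/3600 = 69.758944
  N ⇒ keep positive
  λ: 34′ + 0″ = 34.00000′; 156 + 34.00000/60 = 156.566667
  W ⇒ negate
Point 3:
  Lat: 17° + 48/60 + 19.9/3600 = 17 + 0.800000 + 0.005528 = 17.805528
  N → positive
  λ: 99° + 47/60 + 38.4/3600 = 99 + 0.783333 + 0.010667 = 99.794000
  E ⇒ keep positive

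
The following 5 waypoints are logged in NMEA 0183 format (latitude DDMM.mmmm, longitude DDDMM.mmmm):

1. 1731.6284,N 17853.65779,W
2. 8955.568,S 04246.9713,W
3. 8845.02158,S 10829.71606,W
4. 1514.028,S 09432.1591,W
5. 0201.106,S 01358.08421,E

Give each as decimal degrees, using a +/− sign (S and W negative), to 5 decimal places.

1. 17.52714, -178.89430
2. -89.92613, -42.78286
3. -88.75036, -108.49527
4. -15.23380, -94.53599
5. -2.01843, 13.96807

Point 1:
  Lat: degrees = first 2 digits = 17, minutes = 31.6284; 17 + 31.6284/60 = 17.527140
  N → positive
  λ: split at 3 digits → 178° and 53.65779′; 178 + 53.65779/60 = 178.894297
  hemisphere W, so the sign is −
Point 2:
  Lat: degrees = first 2 digits = 89, minutes = 55.568; 89 + 55.568/60 = 89.926133
  hemisphere S, so the sign is −
  Lon: split at 3 digits → 042° and 46.9713′; 42 + 46.9713/60 = 42.782855
  W → negative
Point 3:
  φ: degrees = first 2 digits = 88, minutes = 45.02158; 88 + 45.02158/60 = 88.750360
  S ⇒ negate
  Lon: degrees = first 3 digits = 108, minutes = 29.71606; 108 + 29.71606/60 = 108.495268
  W ⇒ negate
Point 4:
  Latitude: split at 2 digits → 15° and 14.028′; 15 + 14.028/60 = 15.233800
  S → negative
  Lon: split at 3 digits → 094° and 32.1591′; 94 + 32.1591/60 = 94.535985
  W ⇒ negate
Point 5:
  Latitude: degrees = first 2 digits = 2, minutes = 1.106; 2 + 1.106/60 = 2.018433
  hemisphere S, so the sign is −
  Longitude: split at 3 digits → 013° and 58.08421′; 13 + 58.08421/60 = 13.968070
  E → positive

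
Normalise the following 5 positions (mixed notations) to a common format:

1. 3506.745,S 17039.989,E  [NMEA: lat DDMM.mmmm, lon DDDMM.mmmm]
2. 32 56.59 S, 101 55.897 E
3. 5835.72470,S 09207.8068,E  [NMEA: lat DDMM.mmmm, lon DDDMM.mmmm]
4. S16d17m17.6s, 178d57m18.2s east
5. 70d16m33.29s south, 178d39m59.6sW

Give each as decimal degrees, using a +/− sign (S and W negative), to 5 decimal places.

1. -35.11242, 170.66648
2. -32.94317, 101.93162
3. -58.59541, 92.13011
4. -16.28822, 178.95506
5. -70.27591, -178.66656

Point 1:
  Latitude: degrees = first 2 digits = 35, minutes = 6.745; 35 + 6.745/60 = 35.112417
  S ⇒ negate
  λ: split at 3 digits → 170° and 39.989′; 170 + 39.989/60 = 170.666483
  E ⇒ keep positive
Point 2:
  Latitude: 32 + 56.59/60 = 32.943167
  hemisphere S, so the sign is −
  λ: 101 + 55.897/60 = 101.931617
  E ⇒ keep positive
Point 3:
  Latitude: degrees = first 2 digits = 58, minutes = 35.7247; 58 + 35.7247/60 = 58.595412
  hemisphere S, so the sign is −
  λ: degrees = first 3 digits = 92, minutes = 7.8068; 92 + 7.8068/60 = 92.130113
  E → positive
Point 4:
  Lat: 16 + 17/60 + 17.6/3600 = 16.288222
  S → negative
  Longitude: 178 + 57/60 + 18.2/3600 = 178.955056
  E ⇒ keep positive
Point 5:
  Latitude: 70° + 16/60 + 33.29/3600 = 70 + 0.266667 + 0.009247 = 70.275914
  hemisphere S, so the sign is −
  Lon: 178 + 39/60 + 59.6/3600 = 178.666556
  W → negative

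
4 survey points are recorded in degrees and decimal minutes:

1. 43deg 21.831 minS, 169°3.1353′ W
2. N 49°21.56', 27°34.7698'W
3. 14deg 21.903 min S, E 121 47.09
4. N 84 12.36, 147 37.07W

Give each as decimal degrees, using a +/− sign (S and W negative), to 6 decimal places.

1. -43.363850, -169.052255
2. 49.359333, -27.579497
3. -14.365050, 121.784833
4. 84.206000, -147.617833

Point 1:
  φ: 43 + 21.831/60 = 43.3638500
  S ⇒ negate
  Longitude: 169 + 3.1353/60 = 169.0522550
  W → negative
Point 2:
  Lat: 21.56′ = 0.359333°; total 49.3593333
  N → positive
  Longitude: 34.7698′ = 0.579497°; total 27.5794967
  hemisphere W, so the sign is −
Point 3:
  Lat: 21.903′ = 0.365050°; total 14.3650500
  S ⇒ negate
  Longitude: 121 + 47.09/60 = 121.7848333
  E → positive
Point 4:
  Lat: 12.36′ = 0.206000°; total 84.2060000
  N → positive
  Longitude: 147 + 37.07/60 = 147.6178333
  W → negative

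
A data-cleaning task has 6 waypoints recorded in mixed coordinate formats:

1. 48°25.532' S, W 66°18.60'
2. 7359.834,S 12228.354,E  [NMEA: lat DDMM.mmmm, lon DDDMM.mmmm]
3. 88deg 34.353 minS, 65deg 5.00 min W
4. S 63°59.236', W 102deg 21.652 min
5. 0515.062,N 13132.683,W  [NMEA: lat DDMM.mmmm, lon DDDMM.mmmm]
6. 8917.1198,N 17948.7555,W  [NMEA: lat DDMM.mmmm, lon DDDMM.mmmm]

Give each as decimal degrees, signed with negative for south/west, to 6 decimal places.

Point 1:
  Latitude: 48 + 25.532/60 = 48.4255333
  S → negative
  Lon: 66 + 18.6/60 = 66.3100000
  W → negative
Point 2:
  Latitude: split at 2 digits → 73° and 59.834′; 73 + 59.834/60 = 73.9972333
  hemisphere S, so the sign is −
  Lon: split at 3 digits → 122° and 28.354′; 122 + 28.354/60 = 122.4725667
  E → positive
Point 3:
  Latitude: 34.353′ = 0.572550°; total 88.5725500
  S → negative
  Longitude: 65 + 5/60 = 65.0833333
  hemisphere W, so the sign is −
Point 4:
  Latitude: 63 + 59.236/60 = 63.9872667
  S → negative
  λ: 102 + 21.652/60 = 102.3608667
  W → negative
Point 5:
  Latitude: degrees = first 2 digits = 5, minutes = 15.062; 5 + 15.062/60 = 5.2510333
  N → positive
  Longitude: degrees = first 3 digits = 131, minutes = 32.683; 131 + 32.683/60 = 131.5447167
  W → negative
Point 6:
  Latitude: degrees = first 2 digits = 89, minutes = 17.1198; 89 + 17.1198/60 = 89.2853300
  N ⇒ keep positive
  Lon: split at 3 digits → 179° and 48.7555′; 179 + 48.7555/60 = 179.8125917
  W → negative

1. -48.425533, -66.310000
2. -73.997233, 122.472567
3. -88.572550, -65.083333
4. -63.987267, -102.360867
5. 5.251033, -131.544717
6. 89.285330, -179.812592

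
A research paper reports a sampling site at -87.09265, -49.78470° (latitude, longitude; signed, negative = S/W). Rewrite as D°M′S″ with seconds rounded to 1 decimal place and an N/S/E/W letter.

87°05′33.5″ S, 49°47′4.9″ W

Latitude is negative → S; |value| = 87.092650
Lat: 0.092650 × 60 = 5.55900′ → 5′, remainder × 60 = 33.540″
Longitude is negative → W; |value| = 49.784700
λ: whole degrees 49; 47.08200′ → 47′ and 4.920″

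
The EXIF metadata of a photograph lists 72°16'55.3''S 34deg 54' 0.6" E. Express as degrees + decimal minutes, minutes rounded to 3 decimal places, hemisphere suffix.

Lat: seconds/60 = 0.92167; minutes = 16 + 0.92167 = 16.92167
Longitude: seconds/60 = 0.01000; minutes = 54 + 0.01000 = 54.01000

72° 16.922′ S, 34° 54.010′ E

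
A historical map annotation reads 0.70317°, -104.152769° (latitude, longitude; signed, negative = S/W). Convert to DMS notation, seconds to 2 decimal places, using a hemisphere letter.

Lat: whole degrees 0; 42.19020′ → 42′ and 11.4120″
Longitude is negative → W; |value| = 104.152769
Lon: 0.152769 × 60 = 9.16614′ → 9′, remainder × 60 = 9.9684″

0°42′11.41″ N, 104°09′9.97″ W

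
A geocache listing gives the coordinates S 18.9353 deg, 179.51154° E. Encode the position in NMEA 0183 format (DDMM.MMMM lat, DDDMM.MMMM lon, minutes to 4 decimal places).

1856.1180,S / 17930.6924,E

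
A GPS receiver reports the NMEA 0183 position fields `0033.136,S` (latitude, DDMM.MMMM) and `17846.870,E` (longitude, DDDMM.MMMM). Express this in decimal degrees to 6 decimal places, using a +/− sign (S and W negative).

-0.552267, 178.781167

φ: degrees = first 2 digits = 0, minutes = 33.136; 0 + 33.136/60 = 0.5522667
S → negative
Lon: degrees = first 3 digits = 178, minutes = 46.87; 178 + 46.87/60 = 178.7811667
E ⇒ keep positive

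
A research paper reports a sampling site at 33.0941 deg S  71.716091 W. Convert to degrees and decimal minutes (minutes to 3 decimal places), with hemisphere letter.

Lat: 33° + 0.094100 × 60 = 33° 5.64600′
Lon: minutes = (71.716091 − 71) × 60 = 42.96546

33° 5.646′ S, 71° 42.965′ W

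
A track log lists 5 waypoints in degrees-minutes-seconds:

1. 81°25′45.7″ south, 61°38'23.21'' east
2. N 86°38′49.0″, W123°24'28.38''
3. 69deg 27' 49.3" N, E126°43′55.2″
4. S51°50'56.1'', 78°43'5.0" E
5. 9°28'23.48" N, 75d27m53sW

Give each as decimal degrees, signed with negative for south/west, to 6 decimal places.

Point 1:
  Lat: 81 + 25/60 + 45.7/3600 = 81.4293611
  S ⇒ negate
  Lon: 61° + 38/60 + 23.21/3600 = 61 + 0.633333 + 0.006447 = 61.6397806
  E ⇒ keep positive
Point 2:
  φ: 86 + 38/60 + 49/3600 = 86.6469444
  N → positive
  Lon: 24′ + 28.38″ = 24.47300′; 123 + 24.47300/60 = 123.4078833
  hemisphere W, so the sign is −
Point 3:
  Latitude: 27′ + 49.3″ = 27.82167′; 69 + 27.82167/60 = 69.4636944
  N → positive
  λ: 126° + 43/60 + 55.2/3600 = 126 + 0.716667 + 0.015333 = 126.7320000
  E ⇒ keep positive
Point 4:
  Latitude: 50′ + 56.1″ = 50.93500′; 51 + 50.93500/60 = 51.8489167
  S ⇒ negate
  Lon: 78 + 43/60 + 5/3600 = 78.7180556
  E → positive
Point 5:
  Lat: 9 + 28/60 + 23.48/3600 = 9.4731889
  N → positive
  Lon: 75° + 27/60 + 53/3600 = 75 + 0.450000 + 0.014722 = 75.4647222
  W → negative

1. -81.429361, 61.639781
2. 86.646944, -123.407883
3. 69.463694, 126.732000
4. -51.848917, 78.718056
5. 9.473189, -75.464722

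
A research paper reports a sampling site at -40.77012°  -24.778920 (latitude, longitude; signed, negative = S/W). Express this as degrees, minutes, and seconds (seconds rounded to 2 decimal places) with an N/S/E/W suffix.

Latitude is negative → S; |value| = 40.770120
φ: 0.770120° → 46.20720′; 0.20720 × 60 = 12.4320″
Longitude is negative → W; |value| = 24.778920
Longitude: 0.778920° → 46.73520′; 0.73520 × 60 = 44.1120″

40°46′12.43″ S, 24°46′44.11″ W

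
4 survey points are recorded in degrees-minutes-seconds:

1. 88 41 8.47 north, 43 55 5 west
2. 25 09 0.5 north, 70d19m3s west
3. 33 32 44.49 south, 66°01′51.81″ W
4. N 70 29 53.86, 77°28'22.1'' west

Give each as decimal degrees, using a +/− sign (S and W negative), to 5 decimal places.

1. 88.68569, -43.91806
2. 25.15014, -70.31750
3. -33.54569, -66.03106
4. 70.49829, -77.47281

Point 1:
  φ: 88° + 41/60 + 8.47/3600 = 88 + 0.683333 + 0.002353 = 88.685686
  N → positive
  Longitude: 43 + 55/60 + 5/3600 = 43.918056
  W ⇒ negate
Point 2:
  Lat: 25° + 9/60 + 0.5/3600 = 25 + 0.150000 + 0.000139 = 25.150139
  N ⇒ keep positive
  Longitude: 19′ + 3″ = 19.05000′; 70 + 19.05000/60 = 70.317500
  hemisphere W, so the sign is −
Point 3:
  Latitude: 32′ + 44.49″ = 32.74150′; 33 + 32.74150/60 = 33.545692
  S → negative
  λ: 66 + 1/60 + 51.81/3600 = 66.031058
  W ⇒ negate
Point 4:
  φ: 70° + 29/60 + 53.86/3600 = 70 + 0.483333 + 0.014961 = 70.498294
  N ⇒ keep positive
  λ: 77 + 28/60 + 22.1/3600 = 77.472806
  W ⇒ negate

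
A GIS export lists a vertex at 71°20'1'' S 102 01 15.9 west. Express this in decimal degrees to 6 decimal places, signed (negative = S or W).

-71.333611, -102.021083

φ: 71° + 20/60 + 1/3600 = 71 + 0.333333 + 0.000278 = 71.3336111
S ⇒ negate
Lon: 102 + 1/60 + 15.9/3600 = 102.0210833
hemisphere W, so the sign is −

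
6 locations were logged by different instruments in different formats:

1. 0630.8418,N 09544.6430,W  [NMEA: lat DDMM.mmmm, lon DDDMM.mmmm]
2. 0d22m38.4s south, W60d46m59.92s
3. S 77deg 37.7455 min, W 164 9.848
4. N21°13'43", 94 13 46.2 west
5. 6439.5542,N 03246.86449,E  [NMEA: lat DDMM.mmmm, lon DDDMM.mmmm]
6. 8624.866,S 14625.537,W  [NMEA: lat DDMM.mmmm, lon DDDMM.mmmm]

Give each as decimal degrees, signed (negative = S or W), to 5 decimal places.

Point 1:
  Latitude: degrees = first 2 digits = 6, minutes = 30.8418; 6 + 30.8418/60 = 6.514030
  N ⇒ keep positive
  Longitude: degrees = first 3 digits = 95, minutes = 44.643; 95 + 44.643/60 = 95.744050
  W ⇒ negate
Point 2:
  Latitude: 0 + 22/60 + 38.4/3600 = 0.377333
  S → negative
  Lon: 60 + 46/60 + 59.92/3600 = 60.783311
  W ⇒ negate
Point 3:
  Latitude: 77 + 37.7455/60 = 77.629092
  S ⇒ negate
  Longitude: 9.848′ = 0.164133°; total 164.164133
  W → negative
Point 4:
  Latitude: 13′ + 43″ = 13.71667′; 21 + 13.71667/60 = 21.228611
  N ⇒ keep positive
  Longitude: 94° + 13/60 + 46.2/3600 = 94 + 0.216667 + 0.012833 = 94.229500
  hemisphere W, so the sign is −
Point 5:
  Lat: degrees = first 2 digits = 64, minutes = 39.5542; 64 + 39.5542/60 = 64.659237
  N → positive
  Longitude: degrees = first 3 digits = 32, minutes = 46.86449; 32 + 46.86449/60 = 32.781075
  E → positive
Point 6:
  φ: split at 2 digits → 86° and 24.866′; 86 + 24.866/60 = 86.414433
  hemisphere S, so the sign is −
  λ: split at 3 digits → 146° and 25.537′; 146 + 25.537/60 = 146.425617
  W ⇒ negate

1. 6.51403, -95.74405
2. -0.37733, -60.78331
3. -77.62909, -164.16413
4. 21.22861, -94.22950
5. 64.65924, 32.78107
6. -86.41443, -146.42562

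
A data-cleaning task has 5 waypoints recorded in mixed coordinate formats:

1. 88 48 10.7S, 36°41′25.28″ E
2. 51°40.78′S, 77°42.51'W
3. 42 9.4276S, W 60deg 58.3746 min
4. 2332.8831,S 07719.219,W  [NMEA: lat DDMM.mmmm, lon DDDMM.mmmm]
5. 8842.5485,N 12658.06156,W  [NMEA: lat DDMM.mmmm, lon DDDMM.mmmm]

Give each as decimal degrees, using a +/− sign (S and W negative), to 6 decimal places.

Point 1:
  Latitude: 48′ + 10.7″ = 48.17833′; 88 + 48.17833/60 = 88.8029722
  S → negative
  Longitude: 41′ + 25.28″ = 41.42133′; 36 + 41.42133/60 = 36.6903556
  E → positive
Point 2:
  Latitude: 51 + 40.78/60 = 51.6796667
  S → negative
  Lon: 77 + 42.51/60 = 77.7085000
  W ⇒ negate
Point 3:
  φ: 42 + 9.4276/60 = 42.1571267
  S ⇒ negate
  Lon: 60 + 58.3746/60 = 60.9729100
  W → negative
Point 4:
  Lat: split at 2 digits → 23° and 32.8831′; 23 + 32.8831/60 = 23.5480517
  hemisphere S, so the sign is −
  λ: degrees = first 3 digits = 77, minutes = 19.219; 77 + 19.219/60 = 77.3203167
  W ⇒ negate
Point 5:
  φ: split at 2 digits → 88° and 42.5485′; 88 + 42.5485/60 = 88.7091417
  N → positive
  Longitude: split at 3 digits → 126° and 58.06156′; 126 + 58.06156/60 = 126.9676927
  hemisphere W, so the sign is −

1. -88.802972, 36.690356
2. -51.679667, -77.708500
3. -42.157127, -60.972910
4. -23.548052, -77.320317
5. 88.709142, -126.967693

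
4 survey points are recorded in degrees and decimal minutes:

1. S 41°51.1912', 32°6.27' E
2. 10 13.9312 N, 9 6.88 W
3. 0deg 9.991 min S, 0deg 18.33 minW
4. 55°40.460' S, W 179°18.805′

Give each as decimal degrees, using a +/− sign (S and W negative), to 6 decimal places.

1. -41.853187, 32.104500
2. 10.232187, -9.114667
3. -0.166517, -0.305500
4. -55.674333, -179.313417

Point 1:
  Latitude: 51.1912′ = 0.853187°; total 41.8531867
  hemisphere S, so the sign is −
  Longitude: 32 + 6.27/60 = 32.1045000
  E ⇒ keep positive
Point 2:
  φ: 13.9312′ = 0.232187°; total 10.2321867
  N ⇒ keep positive
  λ: 9 + 6.88/60 = 9.1146667
  W → negative
Point 3:
  Lat: 0 + 9.991/60 = 0.1665167
  S ⇒ negate
  Longitude: 18.33′ = 0.305500°; total 0.3055000
  hemisphere W, so the sign is −
Point 4:
  Latitude: 55 + 40.46/60 = 55.6743333
  S ⇒ negate
  λ: 179 + 18.805/60 = 179.3134167
  W → negative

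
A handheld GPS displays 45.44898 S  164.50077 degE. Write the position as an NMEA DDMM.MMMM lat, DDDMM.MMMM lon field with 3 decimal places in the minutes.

Lat: fractional part 0.448980 → 26.93880 minutes
Longitude: 164° + 0.500770 × 60 = 164° 30.04620′

4526.939,S / 16430.046,E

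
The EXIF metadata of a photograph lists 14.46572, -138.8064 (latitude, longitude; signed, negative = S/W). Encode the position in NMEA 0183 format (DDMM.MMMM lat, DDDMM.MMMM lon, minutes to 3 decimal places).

1427.943,N / 13848.384,W

φ: fractional part 0.465720 → 27.94320 minutes
Longitude is negative → W; |value| = 138.806400
Longitude: minutes = (138.806400 − 138) × 60 = 48.38400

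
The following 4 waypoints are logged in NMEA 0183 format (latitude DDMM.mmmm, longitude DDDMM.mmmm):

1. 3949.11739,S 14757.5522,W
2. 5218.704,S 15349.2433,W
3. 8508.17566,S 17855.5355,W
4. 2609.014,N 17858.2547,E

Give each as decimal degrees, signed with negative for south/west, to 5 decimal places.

1. -39.81862, -147.95920
2. -52.31173, -153.82072
3. -85.13626, -178.92559
4. 26.15023, 178.97091

Point 1:
  Lat: degrees = first 2 digits = 39, minutes = 49.11739; 39 + 49.11739/60 = 39.818623
  S → negative
  Longitude: split at 3 digits → 147° and 57.5522′; 147 + 57.5522/60 = 147.959203
  W ⇒ negate
Point 2:
  Latitude: degrees = first 2 digits = 52, minutes = 18.704; 52 + 18.704/60 = 52.311733
  S → negative
  Lon: degrees = first 3 digits = 153, minutes = 49.2433; 153 + 49.2433/60 = 153.820722
  hemisphere W, so the sign is −
Point 3:
  φ: split at 2 digits → 85° and 8.17566′; 85 + 8.17566/60 = 85.136261
  hemisphere S, so the sign is −
  Longitude: split at 3 digits → 178° and 55.5355′; 178 + 55.5355/60 = 178.925592
  W → negative
Point 4:
  Lat: degrees = first 2 digits = 26, minutes = 9.014; 26 + 9.014/60 = 26.150233
  N → positive
  Lon: split at 3 digits → 178° and 58.2547′; 178 + 58.2547/60 = 178.970912
  E ⇒ keep positive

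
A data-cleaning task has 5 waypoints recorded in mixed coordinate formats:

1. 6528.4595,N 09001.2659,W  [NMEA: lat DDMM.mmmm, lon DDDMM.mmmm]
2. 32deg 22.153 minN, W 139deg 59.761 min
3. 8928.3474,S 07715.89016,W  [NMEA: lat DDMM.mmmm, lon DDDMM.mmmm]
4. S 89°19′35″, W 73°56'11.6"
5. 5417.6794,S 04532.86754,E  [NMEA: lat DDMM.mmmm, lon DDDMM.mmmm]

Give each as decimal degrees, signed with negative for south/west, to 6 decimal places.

Point 1:
  φ: split at 2 digits → 65° and 28.4595′; 65 + 28.4595/60 = 65.4743250
  N ⇒ keep positive
  λ: degrees = first 3 digits = 90, minutes = 1.2659; 90 + 1.2659/60 = 90.0210983
  W → negative
Point 2:
  Lat: 32 + 22.153/60 = 32.3692167
  N ⇒ keep positive
  Longitude: 139 + 59.761/60 = 139.9960167
  W → negative
Point 3:
  Lat: split at 2 digits → 89° and 28.3474′; 89 + 28.3474/60 = 89.4724567
  hemisphere S, so the sign is −
  λ: split at 3 digits → 077° and 15.89016′; 77 + 15.89016/60 = 77.2648360
  hemisphere W, so the sign is −
Point 4:
  Latitude: 89° + 19/60 + 35/3600 = 89 + 0.316667 + 0.009722 = 89.3263889
  S → negative
  λ: 56′ + 11.6″ = 56.19333′; 73 + 56.19333/60 = 73.9365556
  W ⇒ negate
Point 5:
  Lat: split at 2 digits → 54° and 17.6794′; 54 + 17.6794/60 = 54.2946567
  S → negative
  Lon: degrees = first 3 digits = 45, minutes = 32.86754; 45 + 32.86754/60 = 45.5477923
  E ⇒ keep positive

1. 65.474325, -90.021098
2. 32.369217, -139.996017
3. -89.472457, -77.264836
4. -89.326389, -73.936556
5. -54.294657, 45.547792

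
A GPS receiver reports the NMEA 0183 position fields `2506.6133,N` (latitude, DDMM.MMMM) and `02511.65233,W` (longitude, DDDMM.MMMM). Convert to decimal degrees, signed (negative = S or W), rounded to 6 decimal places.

25.110222, -25.194206

Lat: degrees = first 2 digits = 25, minutes = 6.6133; 25 + 6.6133/60 = 25.1102217
N ⇒ keep positive
Longitude: degrees = first 3 digits = 25, minutes = 11.65233; 25 + 11.65233/60 = 25.1942055
W → negative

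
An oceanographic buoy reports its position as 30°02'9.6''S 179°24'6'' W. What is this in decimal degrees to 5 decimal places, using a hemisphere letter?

30.03600° S, 179.40167° W

φ: 30 + 2/60 + 9.6/3600 = 30.036000
Longitude: 24′ + 6″ = 24.10000′; 179 + 24.10000/60 = 179.401667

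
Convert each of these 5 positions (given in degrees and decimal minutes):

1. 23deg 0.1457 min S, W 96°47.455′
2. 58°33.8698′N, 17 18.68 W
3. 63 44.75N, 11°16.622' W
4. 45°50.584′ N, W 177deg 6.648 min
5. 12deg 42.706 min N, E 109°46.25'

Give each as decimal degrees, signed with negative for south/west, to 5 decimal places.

Point 1:
  φ: 23 + 0.1457/60 = 23.002428
  S → negative
  Longitude: 47.455′ = 0.790917°; total 96.790917
  W → negative
Point 2:
  Lat: 33.8698′ = 0.564497°; total 58.564497
  N → positive
  Longitude: 18.68′ = 0.311333°; total 17.311333
  hemisphere W, so the sign is −
Point 3:
  Latitude: 63 + 44.75/60 = 63.745833
  N ⇒ keep positive
  Longitude: 11 + 16.622/60 = 11.277033
  W ⇒ negate
Point 4:
  φ: 50.584′ = 0.843067°; total 45.843067
  N → positive
  Lon: 6.648′ = 0.110800°; total 177.110800
  hemisphere W, so the sign is −
Point 5:
  Lat: 12 + 42.706/60 = 12.711767
  N → positive
  Lon: 109 + 46.25/60 = 109.770833
  E ⇒ keep positive

1. -23.00243, -96.79092
2. 58.56450, -17.31133
3. 63.74583, -11.27703
4. 45.84307, -177.11080
5. 12.71177, 109.77083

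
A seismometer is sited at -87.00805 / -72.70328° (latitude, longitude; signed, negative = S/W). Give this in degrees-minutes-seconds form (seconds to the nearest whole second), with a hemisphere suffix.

87°00′29″ S, 72°42′12″ W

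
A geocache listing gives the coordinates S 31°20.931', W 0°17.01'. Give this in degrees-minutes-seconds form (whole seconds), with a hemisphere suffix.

φ: 20.93100′ → 20′ and 0.93100 × 60 = 55.86″
Longitude: fractional minutes 0.01000 × 60 = 0.60″

31°20′56″ S, 0°17′1″ W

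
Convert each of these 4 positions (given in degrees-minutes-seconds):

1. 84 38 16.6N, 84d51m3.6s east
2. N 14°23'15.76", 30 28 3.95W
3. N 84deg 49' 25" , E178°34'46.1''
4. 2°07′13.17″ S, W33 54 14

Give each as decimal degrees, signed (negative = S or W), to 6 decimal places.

1. 84.637944, 84.851000
2. 14.387711, -30.467764
3. 84.823611, 178.579472
4. -2.120325, -33.903889

Point 1:
  Lat: 38′ + 16.6″ = 38.27667′; 84 + 38.27667/60 = 84.6379444
  N ⇒ keep positive
  Lon: 84 + 51/60 + 3.6/3600 = 84.8510000
  E → positive
Point 2:
  Latitude: 23′ + 15.76″ = 23.26267′; 14 + 23.26267/60 = 14.3877111
  N → positive
  λ: 30° + 28/60 + 3.95/3600 = 30 + 0.466667 + 0.001097 = 30.4677639
  W ⇒ negate
Point 3:
  φ: 84 + 49/60 + 25/3600 = 84.8236111
  N → positive
  λ: 34′ + 46.1″ = 34.76833′; 178 + 34.76833/60 = 178.5794722
  E → positive
Point 4:
  φ: 7′ + 13.17″ = 7.21950′; 2 + 7.21950/60 = 2.1203250
  S ⇒ negate
  Longitude: 33 + 54/60 + 14/3600 = 33.9038889
  W → negative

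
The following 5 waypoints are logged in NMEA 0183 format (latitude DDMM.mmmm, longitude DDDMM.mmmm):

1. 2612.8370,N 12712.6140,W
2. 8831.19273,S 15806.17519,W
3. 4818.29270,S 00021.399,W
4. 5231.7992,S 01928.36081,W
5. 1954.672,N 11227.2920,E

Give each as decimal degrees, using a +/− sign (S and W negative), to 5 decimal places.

1. 26.21395, -127.21023
2. -88.51988, -158.10292
3. -48.30488, -0.35665
4. -52.52999, -19.47268
5. 19.91120, 112.45487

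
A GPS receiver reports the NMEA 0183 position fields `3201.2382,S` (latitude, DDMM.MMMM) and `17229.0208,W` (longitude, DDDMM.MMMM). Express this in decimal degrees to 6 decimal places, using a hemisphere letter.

32.020637° S, 172.483680° W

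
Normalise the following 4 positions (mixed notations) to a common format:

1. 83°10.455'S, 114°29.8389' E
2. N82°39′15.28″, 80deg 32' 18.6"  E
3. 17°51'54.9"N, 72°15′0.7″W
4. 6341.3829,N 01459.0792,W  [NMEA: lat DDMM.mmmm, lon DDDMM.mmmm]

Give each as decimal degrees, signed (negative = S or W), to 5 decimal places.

1. -83.17425, 114.49732
2. 82.65424, 80.53850
3. 17.86525, -72.25019
4. 63.68972, -14.98465

Point 1:
  Lat: 83 + 10.455/60 = 83.174250
  hemisphere S, so the sign is −
  Lon: 114 + 29.8389/60 = 114.497315
  E ⇒ keep positive
Point 2:
  Latitude: 39′ + 15.28″ = 39.25467′; 82 + 39.25467/60 = 82.654244
  N → positive
  Longitude: 80° + 32/60 + 18.6/3600 = 80 + 0.533333 + 0.005167 = 80.538500
  E → positive
Point 3:
  φ: 17 + 51/60 + 54.9/3600 = 17.865250
  N ⇒ keep positive
  Longitude: 72 + 15/60 + 0.7/3600 = 72.250194
  W → negative
Point 4:
  Latitude: split at 2 digits → 63° and 41.3829′; 63 + 41.3829/60 = 63.689715
  N → positive
  Longitude: split at 3 digits → 014° and 59.0792′; 14 + 59.0792/60 = 14.984653
  W ⇒ negate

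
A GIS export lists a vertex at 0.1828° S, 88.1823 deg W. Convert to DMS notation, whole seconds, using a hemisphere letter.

φ: 0.182800 × 60 = 10.96800′ → 10′, remainder × 60 = 58.08″
Lon: 0.182300° → 10.93800′; 0.93800 × 60 = 56.28″

0°10′58″ S, 88°10′56″ W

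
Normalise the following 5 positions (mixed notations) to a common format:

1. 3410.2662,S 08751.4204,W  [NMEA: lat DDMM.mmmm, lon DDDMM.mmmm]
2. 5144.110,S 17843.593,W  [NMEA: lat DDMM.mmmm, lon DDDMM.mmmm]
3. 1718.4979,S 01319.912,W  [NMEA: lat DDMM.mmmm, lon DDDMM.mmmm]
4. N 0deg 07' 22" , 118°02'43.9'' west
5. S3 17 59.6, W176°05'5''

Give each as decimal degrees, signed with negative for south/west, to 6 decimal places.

1. -34.171103, -87.857007
2. -51.735167, -178.726550
3. -17.308298, -13.331867
4. 0.122778, -118.045528
5. -3.299889, -176.084722

Point 1:
  φ: split at 2 digits → 34° and 10.2662′; 34 + 10.2662/60 = 34.1711033
  hemisphere S, so the sign is −
  Lon: degrees = first 3 digits = 87, minutes = 51.4204; 87 + 51.4204/60 = 87.8570067
  W → negative
Point 2:
  φ: split at 2 digits → 51° and 44.11′; 51 + 44.11/60 = 51.7351667
  S ⇒ negate
  Longitude: split at 3 digits → 178° and 43.593′; 178 + 43.593/60 = 178.7265500
  W → negative
Point 3:
  Latitude: split at 2 digits → 17° and 18.4979′; 17 + 18.4979/60 = 17.3082983
  S → negative
  λ: split at 3 digits → 013° and 19.912′; 13 + 19.912/60 = 13.3318667
  W ⇒ negate
Point 4:
  Lat: 0 + 7/60 + 22/3600 = 0.1227778
  N → positive
  Lon: 118 + 2/60 + 43.9/3600 = 118.0455278
  hemisphere W, so the sign is −
Point 5:
  Lat: 3° + 17/60 + 59.6/3600 = 3 + 0.283333 + 0.016556 = 3.2998889
  hemisphere S, so the sign is −
  Lon: 5′ + 5″ = 5.08333′; 176 + 5.08333/60 = 176.0847222
  hemisphere W, so the sign is −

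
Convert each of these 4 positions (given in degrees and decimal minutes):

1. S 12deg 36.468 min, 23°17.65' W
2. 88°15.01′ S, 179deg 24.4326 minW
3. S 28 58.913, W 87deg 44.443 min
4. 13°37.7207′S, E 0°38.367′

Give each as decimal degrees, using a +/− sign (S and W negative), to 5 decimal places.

Point 1:
  Lat: 12 + 36.468/60 = 12.607800
  S ⇒ negate
  λ: 17.65′ = 0.294167°; total 23.294167
  W ⇒ negate
Point 2:
  φ: 15.01′ = 0.250167°; total 88.250167
  S ⇒ negate
  Longitude: 24.4326′ = 0.407210°; total 179.407210
  W ⇒ negate
Point 3:
  Latitude: 28 + 58.913/60 = 28.981883
  S → negative
  Longitude: 44.443′ = 0.740717°; total 87.740717
  hemisphere W, so the sign is −
Point 4:
  Lat: 37.7207′ = 0.628678°; total 13.628678
  hemisphere S, so the sign is −
  Longitude: 0 + 38.367/60 = 0.639450
  E ⇒ keep positive

1. -12.60780, -23.29417
2. -88.25017, -179.40721
3. -28.98188, -87.74072
4. -13.62868, 0.63945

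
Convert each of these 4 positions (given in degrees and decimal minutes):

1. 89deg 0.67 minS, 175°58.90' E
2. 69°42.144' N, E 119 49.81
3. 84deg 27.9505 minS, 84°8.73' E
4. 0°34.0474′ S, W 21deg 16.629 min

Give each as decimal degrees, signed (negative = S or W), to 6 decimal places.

Point 1:
  Lat: 89 + 0.67/60 = 89.0111667
  S → negative
  λ: 175 + 58.9/60 = 175.9816667
  E ⇒ keep positive
Point 2:
  Lat: 42.144′ = 0.702400°; total 69.7024000
  N ⇒ keep positive
  Longitude: 49.81′ = 0.830167°; total 119.8301667
  E → positive
Point 3:
  Lat: 84 + 27.9505/60 = 84.4658417
  S → negative
  λ: 8.73′ = 0.145500°; total 84.1455000
  E ⇒ keep positive
Point 4:
  φ: 0 + 34.0474/60 = 0.5674567
  S → negative
  Longitude: 16.629′ = 0.277150°; total 21.2771500
  W ⇒ negate

1. -89.011167, 175.981667
2. 69.702400, 119.830167
3. -84.465842, 84.145500
4. -0.567457, -21.277150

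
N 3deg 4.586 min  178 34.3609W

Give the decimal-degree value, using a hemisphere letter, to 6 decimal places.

3.076433° N, 178.572682° W

Latitude: 4.586′ = 0.076433°; total 3.0764333
λ: 34.3609′ = 0.572682°; total 178.5726817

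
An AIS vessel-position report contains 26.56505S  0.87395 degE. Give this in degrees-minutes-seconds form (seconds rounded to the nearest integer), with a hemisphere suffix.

26°33′54″ S, 0°52′26″ E

Lat: 0.565050° → 33.90300′; 0.90300 × 60 = 54.18″
Longitude: 0.873950° → 52.43700′; 0.43700 × 60 = 26.22″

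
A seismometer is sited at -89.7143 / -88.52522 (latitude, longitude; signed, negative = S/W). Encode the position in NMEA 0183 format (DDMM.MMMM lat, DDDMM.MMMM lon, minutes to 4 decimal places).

Latitude is negative → S; |value| = 89.714300
Lat: fractional part 0.714300 → 42.858000 minutes
Longitude is negative → W; |value| = 88.525220
λ: fractional part 0.525220 → 31.513200 minutes

8942.8580,S / 08831.5132,W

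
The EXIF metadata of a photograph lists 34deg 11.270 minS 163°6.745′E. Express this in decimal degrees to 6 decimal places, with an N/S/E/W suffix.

34.187833° S, 163.112417° E

φ: 11.27′ = 0.187833°; total 34.1878333
Longitude: 163 + 6.745/60 = 163.1124167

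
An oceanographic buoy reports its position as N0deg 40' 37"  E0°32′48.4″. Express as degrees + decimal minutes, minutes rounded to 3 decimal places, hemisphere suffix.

0° 40.617′ N, 0° 32.807′ E

Lat: 40 + 37/60 = 40.61667′
Longitude: 32 + 48.4/60 = 32.80667′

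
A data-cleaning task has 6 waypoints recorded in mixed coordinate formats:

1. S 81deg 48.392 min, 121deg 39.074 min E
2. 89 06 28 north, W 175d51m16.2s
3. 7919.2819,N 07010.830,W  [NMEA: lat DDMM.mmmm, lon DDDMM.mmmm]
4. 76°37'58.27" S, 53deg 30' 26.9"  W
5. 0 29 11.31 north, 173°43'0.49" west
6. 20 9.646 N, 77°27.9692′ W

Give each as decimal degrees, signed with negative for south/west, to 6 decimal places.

Point 1:
  Latitude: 81 + 48.392/60 = 81.8065333
  S ⇒ negate
  Longitude: 39.074′ = 0.651233°; total 121.6512333
  E → positive
Point 2:
  Lat: 6′ + 28″ = 6.46667′; 89 + 6.46667/60 = 89.1077778
  N → positive
  Lon: 175° + 51/60 + 16.2/3600 = 175 + 0.850000 + 0.004500 = 175.8545000
  hemisphere W, so the sign is −
Point 3:
  φ: degrees = first 2 digits = 79, minutes = 19.2819; 79 + 19.2819/60 = 79.3213650
  N ⇒ keep positive
  Lon: degrees = first 3 digits = 70, minutes = 10.83; 70 + 10.83/60 = 70.1805000
  W → negative
Point 4:
  Latitude: 76° + 37/60 + 58.27/3600 = 76 + 0.616667 + 0.016186 = 76.6328528
  hemisphere S, so the sign is −
  Longitude: 53° + 30/60 + 26.9/3600 = 53 + 0.500000 + 0.007472 = 53.5074722
  hemisphere W, so the sign is −
Point 5:
  Latitude: 29′ + 11.31″ = 29.18850′; 0 + 29.18850/60 = 0.4864750
  N → positive
  λ: 43′ + 0.49″ = 43.00817′; 173 + 43.00817/60 = 173.7168028
  W ⇒ negate
Point 6:
  φ: 20 + 9.646/60 = 20.1607667
  N → positive
  Lon: 77 + 27.9692/60 = 77.4661533
  hemisphere W, so the sign is −

1. -81.806533, 121.651233
2. 89.107778, -175.854500
3. 79.321365, -70.180500
4. -76.632853, -53.507472
5. 0.486475, -173.716803
6. 20.160767, -77.466153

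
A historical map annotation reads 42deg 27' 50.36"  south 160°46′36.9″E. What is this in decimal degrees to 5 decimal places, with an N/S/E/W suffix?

42.46399° S, 160.77692° E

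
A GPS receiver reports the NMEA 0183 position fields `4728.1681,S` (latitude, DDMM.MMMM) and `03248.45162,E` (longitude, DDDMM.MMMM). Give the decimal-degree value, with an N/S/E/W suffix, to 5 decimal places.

Lat: split at 2 digits → 47° and 28.1681′; 47 + 28.1681/60 = 47.469468
λ: split at 3 digits → 032° and 48.45162′; 32 + 48.45162/60 = 32.807527

47.46947° S, 32.80753° E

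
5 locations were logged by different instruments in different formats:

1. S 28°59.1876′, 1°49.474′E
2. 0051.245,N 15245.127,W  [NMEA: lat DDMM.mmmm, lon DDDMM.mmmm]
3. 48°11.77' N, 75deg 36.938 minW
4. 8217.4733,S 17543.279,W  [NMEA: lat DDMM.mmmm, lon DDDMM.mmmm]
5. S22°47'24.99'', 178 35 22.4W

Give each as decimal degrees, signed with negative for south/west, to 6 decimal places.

1. -28.986460, 1.824567
2. 0.854083, -152.752117
3. 48.196167, -75.615633
4. -82.291222, -175.721317
5. -22.790275, -178.589556

Point 1:
  Latitude: 59.1876′ = 0.986460°; total 28.9864600
  S ⇒ negate
  λ: 49.474′ = 0.824567°; total 1.8245667
  E ⇒ keep positive
Point 2:
  φ: split at 2 digits → 00° and 51.245′; 0 + 51.245/60 = 0.8540833
  N → positive
  λ: degrees = first 3 digits = 152, minutes = 45.127; 152 + 45.127/60 = 152.7521167
  W ⇒ negate
Point 3:
  φ: 11.77′ = 0.196167°; total 48.1961667
  N → positive
  Longitude: 36.938′ = 0.615633°; total 75.6156333
  W → negative
Point 4:
  Lat: split at 2 digits → 82° and 17.4733′; 82 + 17.4733/60 = 82.2912217
  S ⇒ negate
  λ: degrees = first 3 digits = 175, minutes = 43.279; 175 + 43.279/60 = 175.7213167
  W ⇒ negate
Point 5:
  Lat: 47′ + 24.99″ = 47.41650′; 22 + 47.41650/60 = 22.7902750
  S → negative
  Longitude: 35′ + 22.4″ = 35.37333′; 178 + 35.37333/60 = 178.5895556
  W ⇒ negate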